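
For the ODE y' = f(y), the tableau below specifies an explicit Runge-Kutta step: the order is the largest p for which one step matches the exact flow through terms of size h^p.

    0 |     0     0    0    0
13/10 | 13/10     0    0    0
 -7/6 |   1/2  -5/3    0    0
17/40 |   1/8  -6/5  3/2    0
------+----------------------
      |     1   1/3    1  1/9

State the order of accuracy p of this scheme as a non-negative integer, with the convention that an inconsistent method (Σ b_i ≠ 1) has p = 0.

b = (1, 1/3, 1, 1/9)
c = (0, 13/10, -7/6, 17/40)
Ac = (0, 0, -13/6, -331/100)
Σ b_i: 1·1 + 1/3·1 + 1·1 + 1/9·1 = 22/9 ≠ 1 ⇒ order 0.

0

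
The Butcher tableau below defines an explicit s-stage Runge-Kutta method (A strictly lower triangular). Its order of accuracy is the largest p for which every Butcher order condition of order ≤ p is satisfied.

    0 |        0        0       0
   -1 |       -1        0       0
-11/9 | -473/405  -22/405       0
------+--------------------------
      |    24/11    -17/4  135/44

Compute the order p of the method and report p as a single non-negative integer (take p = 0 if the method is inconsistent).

3

b = (24/11, -17/4, 135/44)
c = (0, -1, -11/9)
Ac = (0, 0, 22/405)
Σ b_i: 24/11·1 + (-17/4)·1 + 135/44·1 = 1 ✓
b·c: (-17/4)·(-1) + 135/44·(-11/9) = 1/2 ✓
b·c²: (-17/4)·1 + 135/44·121/81 = 1/3 ✓
b·Ac: 135/44·22/405 = 1/6 ✓; 3 stages ⇒ order 3.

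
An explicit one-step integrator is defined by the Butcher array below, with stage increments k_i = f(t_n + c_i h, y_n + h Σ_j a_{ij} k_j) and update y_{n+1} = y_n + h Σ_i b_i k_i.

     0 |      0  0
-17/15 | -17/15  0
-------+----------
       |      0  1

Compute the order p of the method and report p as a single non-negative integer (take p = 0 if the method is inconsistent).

b = (0, 1)
c = (0, -17/15)
Σ b_i: 1·1 = 1 ✓
b·c: 1·(-17/15) = -17/15 ≠ 1/2 ⇒ order 1.

1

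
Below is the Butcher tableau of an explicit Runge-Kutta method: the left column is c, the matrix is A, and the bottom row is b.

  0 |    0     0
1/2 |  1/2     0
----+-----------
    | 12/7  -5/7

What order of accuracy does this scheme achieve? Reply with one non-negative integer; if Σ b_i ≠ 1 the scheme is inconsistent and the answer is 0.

b = (12/7, -5/7)
c = (0, 1/2)
Σ b_i: 12/7·1 + (-5/7)·1 = 1 ✓
b·c: (-5/7)·1/2 = -5/14 ≠ 1/2 ⇒ order 1.

1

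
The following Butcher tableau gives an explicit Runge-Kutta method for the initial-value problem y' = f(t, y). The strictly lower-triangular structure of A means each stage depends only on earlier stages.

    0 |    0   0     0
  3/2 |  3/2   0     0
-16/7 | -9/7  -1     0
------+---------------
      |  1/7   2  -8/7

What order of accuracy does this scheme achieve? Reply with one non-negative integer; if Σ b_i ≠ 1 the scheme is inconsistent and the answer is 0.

1

b = (1/7, 2, -8/7)
c = (0, 3/2, -16/7)
Ac = (0, 0, -3/2)
Σ b_i: 1/7·1 + 2·1 + (-8/7)·1 = 1 ✓
b·c: 2·3/2 + (-8/7)·(-16/7) = 275/49 ≠ 1/2 ⇒ order 1.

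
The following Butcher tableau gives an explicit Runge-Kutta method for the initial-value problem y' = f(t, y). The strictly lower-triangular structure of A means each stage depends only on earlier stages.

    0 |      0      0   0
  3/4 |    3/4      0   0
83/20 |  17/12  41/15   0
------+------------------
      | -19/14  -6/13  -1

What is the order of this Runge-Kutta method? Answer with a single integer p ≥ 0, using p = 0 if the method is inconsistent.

b = (-19/14, -6/13, -1)
c = (0, 3/4, 83/20)
Ac = (0, 0, 41/20)
Σ b_i: (-19/14)·1 + (-6/13)·1 + (-1)·1 = -513/182 ≠ 1 ⇒ order 0.

0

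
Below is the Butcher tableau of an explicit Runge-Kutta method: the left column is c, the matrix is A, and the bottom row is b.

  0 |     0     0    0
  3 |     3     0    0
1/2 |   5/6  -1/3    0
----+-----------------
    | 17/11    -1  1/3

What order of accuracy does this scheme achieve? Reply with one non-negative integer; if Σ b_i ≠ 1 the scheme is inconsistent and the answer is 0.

0

b = (17/11, -1, 1/3)
c = (0, 3, 1/2)
Ac = (0, 0, -1)
Σ b_i: 17/11·1 + (-1)·1 + 1/3·1 = 29/33 ≠ 1 ⇒ order 0.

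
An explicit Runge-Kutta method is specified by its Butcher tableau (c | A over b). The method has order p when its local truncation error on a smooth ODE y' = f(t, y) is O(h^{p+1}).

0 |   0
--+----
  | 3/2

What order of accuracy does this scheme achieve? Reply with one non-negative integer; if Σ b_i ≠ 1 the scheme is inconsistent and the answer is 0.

0

b = (3/2)
c = (0)
Σ b_i: 3/2·1 = 3/2 ≠ 1 ⇒ order 0.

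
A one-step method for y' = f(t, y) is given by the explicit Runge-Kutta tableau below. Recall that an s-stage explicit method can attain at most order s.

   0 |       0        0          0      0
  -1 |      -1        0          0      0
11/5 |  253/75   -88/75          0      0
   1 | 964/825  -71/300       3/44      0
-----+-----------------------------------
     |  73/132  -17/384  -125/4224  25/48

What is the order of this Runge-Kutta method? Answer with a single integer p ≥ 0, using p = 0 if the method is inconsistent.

b = (73/132, -17/384, -125/4224, 25/48)
c = (0, -1, 11/5, 1)
Ac = (0, 0, 88/75, 29/75)
Σ b_i: 73/132·1 + (-17/384)·1 + (-125/4224)·1 + 25/48·1 = 1 ✓
b·c: (-17/384)·(-1) + (-125/4224)·11/5 + 25/48·1 = 1/2 ✓
b·c²: (-17/384)·1 + (-125/4224)·121/25 + 25/48·1 = 1/3 ✓
b·Ac: (-125/4224)·88/75 + 25/48·29/75 = 1/6 ✓
b·c³: (-17/384)·(-1) + (-125/4224)·1331/125 + 25/48·1 = 1/4 ✓
b·(c∘Ac): (-125/4224)·968/375 + 25/48·29/75 = 1/8 ✓
b·Ac²: (-125/4224)·(-88/75) + 25/48·7/75 = 1/12 ✓
b·A²c: 25/48·2/25 = 1/24 ✓; 4 stages ⇒ order 4.

4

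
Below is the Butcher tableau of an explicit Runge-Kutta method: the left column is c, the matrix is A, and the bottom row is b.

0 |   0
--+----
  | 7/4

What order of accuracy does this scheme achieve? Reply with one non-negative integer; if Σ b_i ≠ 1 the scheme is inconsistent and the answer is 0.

b = (7/4)
c = (0)
Σ b_i: 7/4·1 = 7/4 ≠ 1 ⇒ order 0.

0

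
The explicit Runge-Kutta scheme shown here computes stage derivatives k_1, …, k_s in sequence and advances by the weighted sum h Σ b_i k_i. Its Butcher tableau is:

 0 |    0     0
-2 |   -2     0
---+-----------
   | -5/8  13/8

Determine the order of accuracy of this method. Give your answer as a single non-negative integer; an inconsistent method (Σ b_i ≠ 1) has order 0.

1

b = (-5/8, 13/8)
c = (0, -2)
Σ b_i: (-5/8)·1 + 13/8·1 = 1 ✓
b·c: 13/8·(-2) = -13/4 ≠ 1/2 ⇒ order 1.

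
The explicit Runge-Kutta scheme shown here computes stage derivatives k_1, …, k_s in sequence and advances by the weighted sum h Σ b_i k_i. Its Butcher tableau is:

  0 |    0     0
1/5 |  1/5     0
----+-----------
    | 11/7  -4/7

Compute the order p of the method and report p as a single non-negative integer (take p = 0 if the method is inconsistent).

b = (11/7, -4/7)
c = (0, 1/5)
Σ b_i: 11/7·1 + (-4/7)·1 = 1 ✓
b·c: (-4/7)·1/5 = -4/35 ≠ 1/2 ⇒ order 1.

1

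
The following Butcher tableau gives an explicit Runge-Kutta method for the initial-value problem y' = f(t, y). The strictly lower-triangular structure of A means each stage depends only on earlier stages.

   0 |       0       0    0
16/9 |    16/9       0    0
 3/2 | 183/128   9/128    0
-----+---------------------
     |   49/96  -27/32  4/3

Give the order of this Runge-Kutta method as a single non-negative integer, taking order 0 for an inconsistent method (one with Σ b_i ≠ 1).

3

b = (49/96, -27/32, 4/3)
c = (0, 16/9, 3/2)
Ac = (0, 0, 1/8)
Σ b_i: 49/96·1 + (-27/32)·1 + 4/3·1 = 1 ✓
b·c: (-27/32)·16/9 + 4/3·3/2 = 1/2 ✓
b·c²: (-27/32)·256/81 + 4/3·9/4 = 1/3 ✓
b·Ac: 4/3·1/8 = 1/6 ✓; 3 stages ⇒ order 3.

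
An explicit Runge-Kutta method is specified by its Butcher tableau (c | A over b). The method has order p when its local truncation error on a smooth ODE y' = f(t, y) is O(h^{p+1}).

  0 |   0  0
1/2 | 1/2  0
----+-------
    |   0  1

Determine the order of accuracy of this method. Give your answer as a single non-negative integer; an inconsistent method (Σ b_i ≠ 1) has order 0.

2

b = (0, 1)
c = (0, 1/2)
Σ b_i: 1·1 = 1 ✓
b·c: 1·1/2 = 1/2 ✓; 2 stages ⇒ order 2.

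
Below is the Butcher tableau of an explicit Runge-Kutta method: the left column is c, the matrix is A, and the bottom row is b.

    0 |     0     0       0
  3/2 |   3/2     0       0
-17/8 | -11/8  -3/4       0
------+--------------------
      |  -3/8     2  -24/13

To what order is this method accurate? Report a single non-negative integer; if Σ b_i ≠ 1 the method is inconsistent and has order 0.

b = (-3/8, 2, -24/13)
c = (0, 3/2, -17/8)
Ac = (0, 0, -9/8)
Σ b_i: (-3/8)·1 + 2·1 + (-24/13)·1 = -23/104 ≠ 1 ⇒ order 0.

0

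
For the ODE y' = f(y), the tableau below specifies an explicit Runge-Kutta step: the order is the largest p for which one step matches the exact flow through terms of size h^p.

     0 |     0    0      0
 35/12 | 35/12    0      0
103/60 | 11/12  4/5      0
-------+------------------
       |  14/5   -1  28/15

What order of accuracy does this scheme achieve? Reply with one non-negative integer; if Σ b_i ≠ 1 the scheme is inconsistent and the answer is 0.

0

b = (14/5, -1, 28/15)
c = (0, 35/12, 103/60)
Ac = (0, 0, 7/3)
Σ b_i: 14/5·1 + (-1)·1 + 28/15·1 = 11/3 ≠ 1 ⇒ order 0.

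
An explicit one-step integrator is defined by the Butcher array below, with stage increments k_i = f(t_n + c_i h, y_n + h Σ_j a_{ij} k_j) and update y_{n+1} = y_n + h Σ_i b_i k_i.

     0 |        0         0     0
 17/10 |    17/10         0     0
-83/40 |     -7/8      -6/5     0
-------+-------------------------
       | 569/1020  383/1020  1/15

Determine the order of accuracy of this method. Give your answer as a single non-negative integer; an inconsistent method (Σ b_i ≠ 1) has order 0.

b = (569/1020, 383/1020, 1/15)
c = (0, 17/10, -83/40)
Ac = (0, 0, -51/25)
Σ b_i: 569/1020·1 + 383/1020·1 + 1/15·1 = 1 ✓
b·c: 383/1020·17/10 + 1/15·(-83/40) = 1/2 ✓
b·c²: 383/1020·289/100 + 1/15·6889/1600 = 32933/24000 ≠ 1/3 ⇒ order 2.
b·Ac: 1/15·(-51/25) = -17/125 ≠ 1/6

2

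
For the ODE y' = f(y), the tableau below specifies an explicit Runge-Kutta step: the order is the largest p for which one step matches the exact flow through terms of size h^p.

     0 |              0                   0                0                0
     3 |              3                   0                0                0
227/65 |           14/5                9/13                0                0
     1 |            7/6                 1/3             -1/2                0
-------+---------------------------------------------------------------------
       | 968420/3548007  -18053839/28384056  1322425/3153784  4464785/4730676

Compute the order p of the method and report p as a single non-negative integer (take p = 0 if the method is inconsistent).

b = (968420/3548007, -18053839/28384056, 1322425/3153784, 4464785/4730676)
c = (0, 3, 227/65, 1)
Ac = (0, 0, 27/13, -97/130)
Σ b_i: 968420/3548007·1 + (-18053839/28384056)·1 + 1322425/3153784·1 + 4464785/4730676·1 = 1 ✓
b·c: (-18053839/28384056)·3 + 1322425/3153784·227/65 + 4464785/4730676·1 = 1/2 ✓
b·c²: (-18053839/28384056)·9 + 1322425/3153784·51529/4225 + 4464785/4730676·1 = 1/3 ✓
b·Ac: 1322425/3153784·27/13 + 4464785/4730676·(-97/130) = 1/6 ✓
b·c³: (-18053839/28384056)·27 + 1322425/3153784·11697083/274625 + 4464785/4730676·1 = 250621793/153746970 ≠ 1/4 ⇒ order 3.
b·(c∘Ac): 1322425/3153784·6129/845 + 4464785/4730676·(-97/130) = 11056411/4730676 ≠ 1/8
b·Ac²: 1322425/3153784·81/13 + 4464785/4730676·(-26179/8450) = -47865739/153746970 ≠ 1/12
b·A²c: 4464785/4730676·(-27/26) = -3091005/3153784 ≠ 1/24

3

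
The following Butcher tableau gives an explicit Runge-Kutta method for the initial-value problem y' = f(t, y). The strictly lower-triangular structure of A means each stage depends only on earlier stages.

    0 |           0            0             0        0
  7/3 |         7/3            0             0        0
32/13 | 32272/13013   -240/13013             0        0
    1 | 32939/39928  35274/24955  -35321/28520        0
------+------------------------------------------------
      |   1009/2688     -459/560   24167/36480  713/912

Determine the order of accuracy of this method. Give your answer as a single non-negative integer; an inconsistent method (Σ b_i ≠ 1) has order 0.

b = (1009/2688, -459/560, 24167/36480, 713/912)
c = (0, 7/3, 32/13, 1)
Ac = (0, 0, -80/1859, 178/713)
Σ b_i: 1009/2688·1 + (-459/560)·1 + 24167/36480·1 + 713/912·1 = 1 ✓
b·c: (-459/560)·7/3 + 24167/36480·32/13 + 713/912·1 = 1/2 ✓
b·c²: (-459/560)·49/9 + 24167/36480·1024/169 + 713/912·1 = 1/3 ✓
b·Ac: 24167/36480·(-80/1859) + 713/912·178/713 = 1/6 ✓
b·c³: (-459/560)·343/27 + 24167/36480·32768/2197 + 713/912·1 = 1/4 ✓
b·(c∘Ac): 24167/36480·(-2560/24167) + 713/912·178/713 = 1/8 ✓
b·Ac²: 24167/36480·(-560/5577) + 713/912·410/2139 = 1/12 ✓
b·A²c: 713/912·38/713 = 1/24 ✓; 4 stages ⇒ order 4.

4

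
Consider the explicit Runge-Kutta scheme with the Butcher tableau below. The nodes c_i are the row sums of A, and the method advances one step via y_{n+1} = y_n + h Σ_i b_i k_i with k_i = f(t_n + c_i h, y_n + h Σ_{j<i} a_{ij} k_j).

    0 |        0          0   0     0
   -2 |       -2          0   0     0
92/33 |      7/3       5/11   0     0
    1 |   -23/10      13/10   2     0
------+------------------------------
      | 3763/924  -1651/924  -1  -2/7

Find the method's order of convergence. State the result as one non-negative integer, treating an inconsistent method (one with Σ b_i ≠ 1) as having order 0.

2

b = (3763/924, -1651/924, -1, -2/7)
c = (0, -2, 92/33, 1)
Ac = (0, 0, -10/11, 491/165)
Σ b_i: 3763/924·1 + (-1651/924)·1 + (-1)·1 + (-2/7)·1 = 1 ✓
b·c: (-1651/924)·(-2) + (-1)·92/33 + (-2/7)·1 = 1/2 ✓
b·c²: (-1651/924)·4 + (-1)·8464/1089 + (-2/7)·1 = -115909/7623 ≠ 1/3 ⇒ order 2.
b·Ac: (-1)·(-10/11) + (-2/7)·491/165 = 68/1155 ≠ 1/6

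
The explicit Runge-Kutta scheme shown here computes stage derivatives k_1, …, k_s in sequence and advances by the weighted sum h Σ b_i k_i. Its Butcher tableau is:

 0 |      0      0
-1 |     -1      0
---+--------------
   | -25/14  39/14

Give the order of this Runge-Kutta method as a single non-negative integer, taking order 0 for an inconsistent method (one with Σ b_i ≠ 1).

1

b = (-25/14, 39/14)
c = (0, -1)
Σ b_i: (-25/14)·1 + 39/14·1 = 1 ✓
b·c: 39/14·(-1) = -39/14 ≠ 1/2 ⇒ order 1.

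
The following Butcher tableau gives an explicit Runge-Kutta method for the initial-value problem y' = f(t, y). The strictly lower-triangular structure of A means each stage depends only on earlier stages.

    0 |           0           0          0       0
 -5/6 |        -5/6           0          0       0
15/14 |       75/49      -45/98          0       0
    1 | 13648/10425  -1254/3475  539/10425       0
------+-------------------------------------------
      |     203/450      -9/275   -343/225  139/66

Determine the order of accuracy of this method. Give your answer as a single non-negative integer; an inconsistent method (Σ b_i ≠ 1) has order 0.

b = (203/450, -9/275, -343/225, 139/66)
c = (0, -5/6, 15/14, 1)
Ac = (0, 0, 75/196, 99/278)
Σ b_i: 203/450·1 + (-9/275)·1 + (-343/225)·1 + 139/66·1 = 1 ✓
b·c: (-9/275)·(-5/6) + (-343/225)·15/14 + 139/66·1 = 1/2 ✓
b·c²: (-9/275)·25/36 + (-343/225)·225/196 + 139/66·1 = 1/3 ✓
b·Ac: (-343/225)·75/196 + 139/66·99/278 = 1/6 ✓
b·c³: (-9/275)·(-125/216) + (-343/225)·3375/2744 + 139/66·1 = 1/4 ✓
b·(c∘Ac): (-343/225)·1125/2744 + 139/66·99/278 = 1/8 ✓
b·Ac²: (-343/225)·(-125/392) + 139/66·(-319/1668) = 1/12 ✓
b·A²c: 139/66·11/556 = 1/24 ✓; 4 stages ⇒ order 4.

4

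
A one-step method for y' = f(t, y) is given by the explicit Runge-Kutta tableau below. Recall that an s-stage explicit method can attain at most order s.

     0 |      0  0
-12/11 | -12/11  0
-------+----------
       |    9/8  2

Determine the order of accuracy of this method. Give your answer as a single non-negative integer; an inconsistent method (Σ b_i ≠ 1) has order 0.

0

b = (9/8, 2)
c = (0, -12/11)
Σ b_i: 9/8·1 + 2·1 = 25/8 ≠ 1 ⇒ order 0.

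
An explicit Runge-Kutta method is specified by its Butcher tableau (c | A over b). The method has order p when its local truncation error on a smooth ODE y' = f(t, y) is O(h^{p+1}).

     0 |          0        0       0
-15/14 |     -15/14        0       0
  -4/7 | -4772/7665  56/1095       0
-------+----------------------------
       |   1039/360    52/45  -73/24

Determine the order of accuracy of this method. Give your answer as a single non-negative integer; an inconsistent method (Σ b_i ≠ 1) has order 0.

b = (1039/360, 52/45, -73/24)
c = (0, -15/14, -4/7)
Ac = (0, 0, -4/73)
Σ b_i: 1039/360·1 + 52/45·1 + (-73/24)·1 = 1 ✓
b·c: 52/45·(-15/14) + (-73/24)·(-4/7) = 1/2 ✓
b·c²: 52/45·225/196 + (-73/24)·16/49 = 1/3 ✓
b·Ac: (-73/24)·(-4/73) = 1/6 ✓; 3 stages ⇒ order 3.

3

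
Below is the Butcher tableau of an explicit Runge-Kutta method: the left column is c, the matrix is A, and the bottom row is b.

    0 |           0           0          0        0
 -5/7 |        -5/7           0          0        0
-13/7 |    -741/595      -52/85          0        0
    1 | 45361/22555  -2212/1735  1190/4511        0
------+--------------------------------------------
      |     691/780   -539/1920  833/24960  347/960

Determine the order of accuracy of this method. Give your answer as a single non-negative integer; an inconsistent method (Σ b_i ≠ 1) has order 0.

4

b = (691/780, -539/1920, 833/24960, 347/960)
c = (0, -5/7, -13/7, 1)
Ac = (0, 0, 52/119, 146/347)
Σ b_i: 691/780·1 + (-539/1920)·1 + 833/24960·1 + 347/960·1 = 1 ✓
b·c: (-539/1920)·(-5/7) + 833/24960·(-13/7) + 347/960·1 = 1/2 ✓
b·c²: (-539/1920)·25/49 + 833/24960·169/49 + 347/960·1 = 1/3 ✓
b·Ac: 833/24960·52/119 + 347/960·146/347 = 1/6 ✓
b·c³: (-539/1920)·(-125/343) + 833/24960·(-2197/343) + 347/960·1 = 1/4 ✓
b·(c∘Ac): 833/24960·(-676/833) + 347/960·146/347 = 1/8 ✓
b·Ac²: 833/24960·(-260/833) + 347/960·90/347 = 1/12 ✓
b·A²c: 347/960·40/347 = 1/24 ✓; 4 stages ⇒ order 4.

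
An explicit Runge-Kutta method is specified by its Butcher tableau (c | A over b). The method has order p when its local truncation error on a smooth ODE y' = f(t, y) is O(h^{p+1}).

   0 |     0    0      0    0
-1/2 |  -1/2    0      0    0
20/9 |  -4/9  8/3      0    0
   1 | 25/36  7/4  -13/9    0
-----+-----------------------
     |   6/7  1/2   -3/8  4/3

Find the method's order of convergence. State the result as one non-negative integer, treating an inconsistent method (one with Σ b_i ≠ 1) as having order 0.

b = (6/7, 1/2, -3/8, 4/3)
c = (0, -1/2, 20/9, 1)
Ac = (0, 0, -4/3, -2647/648)
Σ b_i: 6/7·1 + 1/2·1 + (-3/8)·1 + 4/3·1 = 389/168 ≠ 1 ⇒ order 0.

0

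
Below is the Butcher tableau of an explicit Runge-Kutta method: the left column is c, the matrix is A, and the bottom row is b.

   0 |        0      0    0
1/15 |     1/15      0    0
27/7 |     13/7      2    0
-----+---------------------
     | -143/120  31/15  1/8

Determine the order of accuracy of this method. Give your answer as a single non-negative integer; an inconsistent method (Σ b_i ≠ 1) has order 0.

1

b = (-143/120, 31/15, 1/8)
c = (0, 1/15, 27/7)
Ac = (0, 0, 2/15)
Σ b_i: (-143/120)·1 + 31/15·1 + 1/8·1 = 1 ✓
b·c: 31/15·1/15 + 1/8·27/7 = 7811/12600 ≠ 1/2 ⇒ order 1.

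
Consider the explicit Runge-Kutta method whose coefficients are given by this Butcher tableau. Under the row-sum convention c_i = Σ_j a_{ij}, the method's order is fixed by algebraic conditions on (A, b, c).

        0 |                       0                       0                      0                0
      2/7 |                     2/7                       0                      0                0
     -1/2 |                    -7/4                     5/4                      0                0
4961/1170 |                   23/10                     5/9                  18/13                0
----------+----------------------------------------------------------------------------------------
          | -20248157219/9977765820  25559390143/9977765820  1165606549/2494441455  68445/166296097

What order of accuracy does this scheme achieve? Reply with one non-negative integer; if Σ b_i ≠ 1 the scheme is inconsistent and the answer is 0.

b = (-20248157219/9977765820, 25559390143/9977765820, 1165606549/2494441455, 68445/166296097)
c = (0, 2/7, -1/2, 4961/1170)
Ac = (0, 0, 5/14, -437/819)
Σ b_i: (-20248157219/9977765820)·1 + 25559390143/9977765820·1 + 1165606549/2494441455·1 + 68445/166296097·1 = 1 ✓
b·c: 25559390143/9977765820·2/7 + 1165606549/2494441455·(-1/2) + 68445/166296097·4961/1170 = 1/2 ✓
b·c²: 25559390143/9977765820·4/49 + 1165606549/2494441455·1/4 + 68445/166296097·24611521/1368900 = 1/3 ✓
b·Ac: 1165606549/2494441455·5/14 + 68445/166296097·(-437/819) = 1/6 ✓
b·c³: 25559390143/9977765820·8/343 + 1165606549/2494441455·(-1/8) + 68445/166296097·122097755681/1601613000 = 40503927101/1238150031300 ≠ 1/4 ⇒ order 3.
b·(c∘Ac): 1165606549/2494441455·(-5/28) + 68445/166296097·(-2167957/958230) = -1178614291/13968872148 ≠ 1/8
b·Ac²: 1165606549/2494441455·5/49 + 68445/166296097·4489/11466 = 4339687/90706962 ≠ 1/12
b·A²c: 68445/166296097·45/91 = 236925/1164072679 ≠ 1/24

3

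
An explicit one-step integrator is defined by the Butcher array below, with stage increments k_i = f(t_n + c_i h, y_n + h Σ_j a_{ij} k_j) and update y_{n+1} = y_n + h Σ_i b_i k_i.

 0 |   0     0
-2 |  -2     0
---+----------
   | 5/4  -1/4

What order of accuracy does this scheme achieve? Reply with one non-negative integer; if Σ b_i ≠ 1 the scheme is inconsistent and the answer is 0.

b = (5/4, -1/4)
c = (0, -2)
Σ b_i: 5/4·1 + (-1/4)·1 = 1 ✓
b·c: (-1/4)·(-2) = 1/2 ✓; 2 stages ⇒ order 2.

2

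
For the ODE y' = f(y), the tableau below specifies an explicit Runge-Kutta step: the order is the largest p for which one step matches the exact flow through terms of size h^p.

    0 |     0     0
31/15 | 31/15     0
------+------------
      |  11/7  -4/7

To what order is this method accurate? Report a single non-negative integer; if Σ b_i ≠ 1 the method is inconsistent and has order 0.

1

b = (11/7, -4/7)
c = (0, 31/15)
Σ b_i: 11/7·1 + (-4/7)·1 = 1 ✓
b·c: (-4/7)·31/15 = -124/105 ≠ 1/2 ⇒ order 1.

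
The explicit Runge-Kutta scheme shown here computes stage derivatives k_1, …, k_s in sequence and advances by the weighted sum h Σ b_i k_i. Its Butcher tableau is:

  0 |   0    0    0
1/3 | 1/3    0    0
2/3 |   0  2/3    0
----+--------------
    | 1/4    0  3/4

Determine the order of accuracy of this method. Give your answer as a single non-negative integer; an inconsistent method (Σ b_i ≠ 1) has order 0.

3

b = (1/4, 0, 3/4)
c = (0, 1/3, 2/3)
Ac = (0, 0, 2/9)
Σ b_i: 1/4·1 + 3/4·1 = 1 ✓
b·c: 3/4·2/3 = 1/2 ✓
b·c²: 3/4·4/9 = 1/3 ✓
b·Ac: 3/4·2/9 = 1/6 ✓; 3 stages ⇒ order 3.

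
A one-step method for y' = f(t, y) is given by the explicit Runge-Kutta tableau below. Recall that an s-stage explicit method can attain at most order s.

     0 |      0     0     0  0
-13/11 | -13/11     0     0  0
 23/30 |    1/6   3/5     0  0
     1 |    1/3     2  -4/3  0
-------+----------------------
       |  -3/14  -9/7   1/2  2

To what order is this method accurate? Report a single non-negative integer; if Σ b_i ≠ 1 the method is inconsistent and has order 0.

b = (-3/14, -9/7, 1/2, 2)
c = (0, -13/11, 23/30, 1)
Ac = (0, 0, -39/55, -1676/495)
Σ b_i: (-3/14)·1 + (-9/7)·1 + 1/2·1 + 2·1 = 1 ✓
b·c: (-9/7)·(-13/11) + 1/2·23/30 + 2·1 = 18031/4620 ≠ 1/2 ⇒ order 1.

1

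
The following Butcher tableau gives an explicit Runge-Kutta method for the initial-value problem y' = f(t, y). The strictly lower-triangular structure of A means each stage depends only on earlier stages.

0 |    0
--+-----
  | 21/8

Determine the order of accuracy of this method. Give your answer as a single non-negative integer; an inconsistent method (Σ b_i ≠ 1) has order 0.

0

b = (21/8)
c = (0)
Σ b_i: 21/8·1 = 21/8 ≠ 1 ⇒ order 0.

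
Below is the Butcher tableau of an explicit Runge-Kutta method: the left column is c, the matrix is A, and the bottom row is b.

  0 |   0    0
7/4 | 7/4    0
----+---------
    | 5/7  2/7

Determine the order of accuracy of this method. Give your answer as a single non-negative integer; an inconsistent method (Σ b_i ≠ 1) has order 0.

2

b = (5/7, 2/7)
c = (0, 7/4)
Σ b_i: 5/7·1 + 2/7·1 = 1 ✓
b·c: 2/7·7/4 = 1/2 ✓; 2 stages ⇒ order 2.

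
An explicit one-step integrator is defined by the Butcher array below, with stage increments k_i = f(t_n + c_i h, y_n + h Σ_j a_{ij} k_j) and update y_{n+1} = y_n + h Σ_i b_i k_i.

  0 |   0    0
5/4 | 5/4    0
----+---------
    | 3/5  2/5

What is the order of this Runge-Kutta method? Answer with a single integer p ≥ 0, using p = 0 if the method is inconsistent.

b = (3/5, 2/5)
c = (0, 5/4)
Σ b_i: 3/5·1 + 2/5·1 = 1 ✓
b·c: 2/5·5/4 = 1/2 ✓; 2 stages ⇒ order 2.

2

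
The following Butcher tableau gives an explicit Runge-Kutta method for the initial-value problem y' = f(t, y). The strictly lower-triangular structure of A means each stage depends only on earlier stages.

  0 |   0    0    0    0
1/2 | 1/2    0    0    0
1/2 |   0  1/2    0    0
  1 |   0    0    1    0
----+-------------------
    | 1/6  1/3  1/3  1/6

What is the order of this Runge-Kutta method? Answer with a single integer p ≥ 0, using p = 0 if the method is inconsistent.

b = (1/6, 1/3, 1/3, 1/6)
c = (0, 1/2, 1/2, 1)
Ac = (0, 0, 1/4, 1/2)
Σ b_i: 1/6·1 + 1/3·1 + 1/3·1 + 1/6·1 = 1 ✓
b·c: 1/3·1/2 + 1/3·1/2 + 1/6·1 = 1/2 ✓
b·c²: 1/3·1/4 + 1/3·1/4 + 1/6·1 = 1/3 ✓
b·Ac: 1/3·1/4 + 1/6·1/2 = 1/6 ✓
b·c³: 1/3·1/8 + 1/3·1/8 + 1/6·1 = 1/4 ✓
b·(c∘Ac): 1/3·1/8 + 1/6·1/2 = 1/8 ✓
b·Ac²: 1/3·1/8 + 1/6·1/4 = 1/12 ✓
b·A²c: 1/6·1/4 = 1/24 ✓; 4 stages ⇒ order 4.

4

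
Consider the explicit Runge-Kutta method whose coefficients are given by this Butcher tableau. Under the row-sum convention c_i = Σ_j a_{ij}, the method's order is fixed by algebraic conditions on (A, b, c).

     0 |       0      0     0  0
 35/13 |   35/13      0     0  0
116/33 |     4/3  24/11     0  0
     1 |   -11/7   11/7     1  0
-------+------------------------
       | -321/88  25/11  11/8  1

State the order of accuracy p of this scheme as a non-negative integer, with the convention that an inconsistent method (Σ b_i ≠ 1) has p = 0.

b = (-321/88, 25/11, 11/8, 1)
c = (0, 35/13, 116/33, 1)
Ac = (0, 0, 840/143, 3323/429)
Σ b_i: (-321/88)·1 + 25/11·1 + 11/8·1 + 1·1 = 1 ✓
b·c: 25/11·35/13 + 11/8·116/33 + 1·1 = 10255/858 ≠ 1/2 ⇒ order 1.

1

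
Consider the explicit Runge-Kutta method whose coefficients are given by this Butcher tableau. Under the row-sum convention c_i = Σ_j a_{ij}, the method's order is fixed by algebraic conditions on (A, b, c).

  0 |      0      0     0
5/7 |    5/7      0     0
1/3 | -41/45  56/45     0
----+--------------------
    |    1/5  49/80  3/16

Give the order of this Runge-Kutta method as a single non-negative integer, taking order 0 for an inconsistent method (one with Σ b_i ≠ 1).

b = (1/5, 49/80, 3/16)
c = (0, 5/7, 1/3)
Ac = (0, 0, 8/9)
Σ b_i: 1/5·1 + 49/80·1 + 3/16·1 = 1 ✓
b·c: 49/80·5/7 + 3/16·1/3 = 1/2 ✓
b·c²: 49/80·25/49 + 3/16·1/9 = 1/3 ✓
b·Ac: 3/16·8/9 = 1/6 ✓; 3 stages ⇒ order 3.

3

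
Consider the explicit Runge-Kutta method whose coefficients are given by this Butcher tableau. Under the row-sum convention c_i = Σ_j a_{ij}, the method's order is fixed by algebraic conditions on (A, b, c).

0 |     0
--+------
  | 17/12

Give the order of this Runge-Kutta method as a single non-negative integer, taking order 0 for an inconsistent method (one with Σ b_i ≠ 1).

b = (17/12)
c = (0)
Σ b_i: 17/12·1 = 17/12 ≠ 1 ⇒ order 0.

0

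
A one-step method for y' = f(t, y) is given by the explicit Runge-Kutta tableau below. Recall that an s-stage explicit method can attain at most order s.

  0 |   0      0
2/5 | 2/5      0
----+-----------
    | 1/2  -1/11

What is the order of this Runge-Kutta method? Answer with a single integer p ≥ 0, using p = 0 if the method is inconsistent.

0

b = (1/2, -1/11)
c = (0, 2/5)
Σ b_i: 1/2·1 + (-1/11)·1 = 9/22 ≠ 1 ⇒ order 0.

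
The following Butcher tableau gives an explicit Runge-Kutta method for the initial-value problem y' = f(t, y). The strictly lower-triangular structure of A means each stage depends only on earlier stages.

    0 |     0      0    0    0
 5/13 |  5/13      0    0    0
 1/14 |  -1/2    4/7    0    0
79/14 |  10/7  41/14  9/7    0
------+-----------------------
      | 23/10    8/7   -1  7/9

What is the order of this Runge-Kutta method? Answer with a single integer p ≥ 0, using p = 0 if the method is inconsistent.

0

b = (23/10, 8/7, -1, 7/9)
c = (0, 5/13, 1/14, 79/14)
Ac = (0, 0, 20/91, 776/637)
Σ b_i: 23/10·1 + 8/7·1 + (-1)·1 + 7/9·1 = 2029/630 ≠ 1 ⇒ order 0.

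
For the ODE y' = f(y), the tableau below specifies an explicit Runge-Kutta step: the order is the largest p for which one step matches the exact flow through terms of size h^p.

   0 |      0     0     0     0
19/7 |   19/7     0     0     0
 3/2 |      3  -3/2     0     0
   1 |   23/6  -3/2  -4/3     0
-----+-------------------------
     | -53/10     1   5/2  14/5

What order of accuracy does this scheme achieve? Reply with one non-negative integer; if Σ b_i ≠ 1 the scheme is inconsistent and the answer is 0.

b = (-53/10, 1, 5/2, 14/5)
c = (0, 19/7, 3/2, 1)
Ac = (0, 0, -57/14, -85/14)
Σ b_i: (-53/10)·1 + 1·1 + 5/2·1 + 14/5·1 = 1 ✓
b·c: 1·19/7 + 5/2·3/2 + 14/5·1 = 1297/140 ≠ 1/2 ⇒ order 1.

1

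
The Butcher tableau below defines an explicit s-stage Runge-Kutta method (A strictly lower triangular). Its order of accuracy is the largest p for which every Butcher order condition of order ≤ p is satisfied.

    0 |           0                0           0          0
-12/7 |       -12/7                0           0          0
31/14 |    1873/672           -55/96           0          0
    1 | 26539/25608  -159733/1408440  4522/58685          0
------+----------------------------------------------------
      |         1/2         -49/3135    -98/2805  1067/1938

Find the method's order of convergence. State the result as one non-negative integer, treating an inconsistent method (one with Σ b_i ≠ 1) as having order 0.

b = (1/2, -49/3135, -98/2805, 1067/1938)
c = (0, -12/7, 31/14, 1)
Ac = (0, 0, 55/56, 779/2134)
Σ b_i: 1/2·1 + (-49/3135)·1 + (-98/2805)·1 + 1067/1938·1 = 1 ✓
b·c: (-49/3135)·(-12/7) + (-98/2805)·31/14 + 1067/1938·1 = 1/2 ✓
b·c²: (-49/3135)·144/49 + (-98/2805)·961/196 + 1067/1938·1 = 1/3 ✓
b·Ac: (-98/2805)·55/56 + 1067/1938·779/2134 = 1/6 ✓
b·c³: (-49/3135)·(-1728/343) + (-98/2805)·29791/2744 + 1067/1938·1 = 1/4 ✓
b·(c∘Ac): (-98/2805)·1705/784 + 1067/1938·779/2134 = 1/8 ✓
b·Ac²: (-98/2805)·(-165/98) + 1067/1938·95/2134 = 1/12 ✓
b·A²c: 1067/1938·323/4268 = 1/24 ✓; 4 stages ⇒ order 4.

4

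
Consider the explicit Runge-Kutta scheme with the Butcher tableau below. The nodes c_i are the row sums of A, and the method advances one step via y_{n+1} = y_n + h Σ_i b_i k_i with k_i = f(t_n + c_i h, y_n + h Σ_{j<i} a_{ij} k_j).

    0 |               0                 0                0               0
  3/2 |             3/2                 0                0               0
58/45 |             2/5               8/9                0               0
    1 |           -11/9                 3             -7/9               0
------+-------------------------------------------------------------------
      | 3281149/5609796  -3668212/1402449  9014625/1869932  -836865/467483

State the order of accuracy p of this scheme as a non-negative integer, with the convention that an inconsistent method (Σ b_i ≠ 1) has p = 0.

3

b = (3281149/5609796, -3668212/1402449, 9014625/1869932, -836865/467483)
c = (0, 3/2, 58/45, 1)
Ac = (0, 0, 4/3, 2833/810)
Σ b_i: 3281149/5609796·1 + (-3668212/1402449)·1 + 9014625/1869932·1 + (-836865/467483)·1 = 1 ✓
b·c: (-3668212/1402449)·3/2 + 9014625/1869932·58/45 + (-836865/467483)·1 = 1/2 ✓
b·c²: (-3668212/1402449)·9/4 + 9014625/1869932·3364/2025 + (-836865/467483)·1 = 1/3 ✓
b·Ac: 9014625/1869932·4/3 + (-836865/467483)·2833/810 = 1/6 ✓
b·c³: (-3668212/1402449)·27/8 + 9014625/1869932·195112/91125 + (-836865/467483)·1 = -7462513/25244082 ≠ 1/4 ⇒ order 3.
b·(c∘Ac): 9014625/1869932·232/135 + (-836865/467483)·2833/810 = 5675933/2804898 ≠ 1/8
b·Ac²: 9014625/1869932·2 + (-836865/467483)·397883/72900 = -32527967/252440820 ≠ 1/12
b·A²c: (-836865/467483)·(-28/27) = 867860/467483 ≠ 1/24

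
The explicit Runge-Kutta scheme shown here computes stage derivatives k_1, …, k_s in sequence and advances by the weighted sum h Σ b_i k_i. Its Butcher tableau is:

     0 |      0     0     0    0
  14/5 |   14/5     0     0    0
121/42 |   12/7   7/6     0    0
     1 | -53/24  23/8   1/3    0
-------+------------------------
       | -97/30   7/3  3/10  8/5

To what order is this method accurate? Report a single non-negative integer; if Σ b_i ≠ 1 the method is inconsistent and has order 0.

1

b = (-97/30, 7/3, 3/10, 8/5)
c = (0, 14/5, 121/42, 1)
Ac = (0, 0, 49/15, 11353/1260)
Σ b_i: (-97/30)·1 + 7/3·1 + 3/10·1 + 8/5·1 = 1 ✓
b·c: 7/3·14/5 + 3/10·121/42 + 8/5·1 = 3779/420 ≠ 1/2 ⇒ order 1.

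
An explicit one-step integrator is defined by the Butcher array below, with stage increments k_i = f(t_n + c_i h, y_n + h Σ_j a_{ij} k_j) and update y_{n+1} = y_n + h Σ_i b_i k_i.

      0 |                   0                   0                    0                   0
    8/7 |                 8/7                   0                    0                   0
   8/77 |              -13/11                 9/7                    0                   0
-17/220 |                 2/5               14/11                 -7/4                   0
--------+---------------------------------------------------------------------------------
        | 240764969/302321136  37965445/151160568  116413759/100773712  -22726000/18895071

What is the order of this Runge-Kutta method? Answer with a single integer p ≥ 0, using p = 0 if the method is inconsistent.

b = (240764969/302321136, 37965445/151160568, 116413759/100773712, -22726000/18895071)
c = (0, 8/7, 8/77, -17/220)
Ac = (0, 0, 72/49, 14/11)
Σ b_i: 240764969/302321136·1 + 37965445/151160568·1 + 116413759/100773712·1 + (-22726000/18895071)·1 = 1 ✓
b·c: 37965445/151160568·8/7 + 116413759/100773712·8/77 + (-22726000/18895071)·(-17/220) = 1/2 ✓
b·c²: 37965445/151160568·64/49 + 116413759/100773712·64/5929 + (-22726000/18895071)·289/48400 = 1/3 ✓
b·Ac: 116413759/100773712·72/49 + (-22726000/18895071)·14/11 = 1/6 ✓
b·c³: 37965445/151160568·512/343 + 116413759/100773712·512/456533 + (-22726000/18895071)·(-4913/10648000) = 1148515347/3048404788 ≠ 1/4 ⇒ order 3.
b·(c∘Ac): 116413759/100773712·576/3773 + (-22726000/18895071)·(-119/1210) = 428683228/1454920467 ≠ 1/8
b·Ac²: 116413759/100773712·576/343 + (-22726000/18895071)·1392/847 = -17810764/484973489 ≠ 1/12
b·A²c: (-22726000/18895071)·(-18/7) = 136356000/44088499 ≠ 1/24

3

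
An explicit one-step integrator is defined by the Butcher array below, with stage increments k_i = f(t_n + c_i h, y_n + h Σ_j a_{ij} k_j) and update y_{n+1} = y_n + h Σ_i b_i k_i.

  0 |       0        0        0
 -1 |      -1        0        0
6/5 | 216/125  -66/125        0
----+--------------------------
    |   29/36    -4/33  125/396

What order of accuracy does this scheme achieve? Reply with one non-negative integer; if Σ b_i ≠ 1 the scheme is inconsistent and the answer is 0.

b = (29/36, -4/33, 125/396)
c = (0, -1, 6/5)
Ac = (0, 0, 66/125)
Σ b_i: 29/36·1 + (-4/33)·1 + 125/396·1 = 1 ✓
b·c: (-4/33)·(-1) + 125/396·6/5 = 1/2 ✓
b·c²: (-4/33)·1 + 125/396·36/25 = 1/3 ✓
b·Ac: 125/396·66/125 = 1/6 ✓; 3 stages ⇒ order 3.

3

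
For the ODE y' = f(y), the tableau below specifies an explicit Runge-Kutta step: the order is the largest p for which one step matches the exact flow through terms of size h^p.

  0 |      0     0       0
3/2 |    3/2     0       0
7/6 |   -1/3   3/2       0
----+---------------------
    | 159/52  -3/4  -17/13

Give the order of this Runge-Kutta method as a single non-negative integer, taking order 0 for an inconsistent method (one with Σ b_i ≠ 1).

b = (159/52, -3/4, -17/13)
c = (0, 3/2, 7/6)
Ac = (0, 0, 9/4)
Σ b_i: 159/52·1 + (-3/4)·1 + (-17/13)·1 = 1 ✓
b·c: (-3/4)·3/2 + (-17/13)·7/6 = -827/312 ≠ 1/2 ⇒ order 1.

1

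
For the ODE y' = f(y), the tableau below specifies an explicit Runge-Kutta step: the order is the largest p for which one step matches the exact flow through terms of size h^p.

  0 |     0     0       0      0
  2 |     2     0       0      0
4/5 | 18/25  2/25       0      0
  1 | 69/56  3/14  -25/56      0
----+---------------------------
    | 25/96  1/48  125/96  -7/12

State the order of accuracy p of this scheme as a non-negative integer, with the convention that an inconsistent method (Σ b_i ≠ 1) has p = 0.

b = (25/96, 1/48, 125/96, -7/12)
c = (0, 2, 4/5, 1)
Ac = (0, 0, 4/25, 1/14)
Σ b_i: 25/96·1 + 1/48·1 + 125/96·1 + (-7/12)·1 = 1 ✓
b·c: 1/48·2 + 125/96·4/5 + (-7/12)·1 = 1/2 ✓
b·c²: 1/48·4 + 125/96·16/25 + (-7/12)·1 = 1/3 ✓
b·Ac: 125/96·4/25 + (-7/12)·1/14 = 1/6 ✓
b·c³: 1/48·8 + 125/96·64/125 + (-7/12)·1 = 1/4 ✓
b·(c∘Ac): 125/96·16/125 + (-7/12)·1/14 = 1/8 ✓
b·Ac²: 125/96·8/25 + (-7/12)·4/7 = 1/12 ✓
b·A²c: (-7/12)·(-1/14) = 1/24 ✓; 4 stages ⇒ order 4.

4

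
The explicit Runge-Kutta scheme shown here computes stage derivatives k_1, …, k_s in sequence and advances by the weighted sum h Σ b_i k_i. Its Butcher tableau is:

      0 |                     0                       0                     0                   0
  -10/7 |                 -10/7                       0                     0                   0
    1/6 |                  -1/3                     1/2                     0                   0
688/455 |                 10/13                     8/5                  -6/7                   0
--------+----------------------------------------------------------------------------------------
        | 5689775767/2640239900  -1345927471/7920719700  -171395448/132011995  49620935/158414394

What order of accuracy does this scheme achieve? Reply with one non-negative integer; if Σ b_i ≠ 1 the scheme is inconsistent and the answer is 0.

b = (5689775767/2640239900, -1345927471/7920719700, -171395448/132011995, 49620935/158414394)
c = (0, -10/7, 1/6, 688/455)
Ac = (0, 0, -5/7, -17/7)
Σ b_i: 5689775767/2640239900·1 + (-1345927471/7920719700)·1 + (-171395448/132011995)·1 + 49620935/158414394·1 = 1 ✓
b·c: (-1345927471/7920719700)·(-10/7) + (-171395448/132011995)·1/6 + 49620935/158414394·688/455 = 1/2 ✓
b·c²: (-1345927471/7920719700)·100/49 + (-171395448/132011995)·1/36 + 49620935/158414394·473344/207025 = 1/3 ✓
b·Ac: (-171395448/132011995)·(-5/7) + 49620935/158414394·(-17/7) = 1/6 ✓
b·c³: (-1345927471/7920719700)·(-1000/343) + (-171395448/132011995)·1/216 + 49620935/158414394·325660672/94196375 = 5949890153617/3784123836675 ≠ 1/4 ⇒ order 3.
b·(c∘Ac): (-171395448/132011995)·(-5/42) + 49620935/158414394·(-11696/3185) = -552067612/554450379 ≠ 1/8
b·Ac²: (-171395448/132011995)·50/49 + 49620935/158414394·953/294 = -2059087175/6653404548 ≠ 1/12
b·A²c: 49620935/158414394·30/49 = 35443525/184816793 ≠ 1/24

3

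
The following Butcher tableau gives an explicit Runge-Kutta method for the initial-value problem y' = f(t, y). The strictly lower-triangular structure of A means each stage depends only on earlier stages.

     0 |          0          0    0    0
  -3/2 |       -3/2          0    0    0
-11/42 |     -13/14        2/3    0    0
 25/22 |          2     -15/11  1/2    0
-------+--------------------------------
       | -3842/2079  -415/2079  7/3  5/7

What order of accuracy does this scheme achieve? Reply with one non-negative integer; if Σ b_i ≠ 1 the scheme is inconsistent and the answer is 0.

2

b = (-3842/2079, -415/2079, 7/3, 5/7)
c = (0, -3/2, -11/42, 25/22)
Ac = (0, 0, -1, 1769/924)
Σ b_i: (-3842/2079)·1 + (-415/2079)·1 + 7/3·1 + 5/7·1 = 1 ✓
b·c: (-415/2079)·(-3/2) + 7/3·(-11/42) + 5/7·25/22 = 1/2 ✓
b·c²: (-415/2079)·9/4 + 7/3·121/1764 + 5/7·625/484 = 57931/91476 ≠ 1/3 ⇒ order 2.
b·Ac: 7/3·(-1) + 5/7·1769/924 = -6247/6468 ≠ 1/6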